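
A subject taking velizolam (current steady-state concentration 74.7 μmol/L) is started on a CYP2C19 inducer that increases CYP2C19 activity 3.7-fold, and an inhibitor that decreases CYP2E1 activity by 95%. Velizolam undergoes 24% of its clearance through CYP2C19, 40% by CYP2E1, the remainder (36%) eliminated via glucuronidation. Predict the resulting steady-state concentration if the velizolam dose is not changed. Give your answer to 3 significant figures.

58.9 μmol/L

CYP2C19: 0.24 × 3.7 = 0.888
CYP2E1: 0.4 × 0.05 = 0.02
Other: 0.36 (unchanged)
CL_new/CL_old = 0.888 + 0.02 + 0.36 = 1.268.
Dividing the baseline by the relative clearance: 74.7 / 1.268 = 58.9 μmol/L.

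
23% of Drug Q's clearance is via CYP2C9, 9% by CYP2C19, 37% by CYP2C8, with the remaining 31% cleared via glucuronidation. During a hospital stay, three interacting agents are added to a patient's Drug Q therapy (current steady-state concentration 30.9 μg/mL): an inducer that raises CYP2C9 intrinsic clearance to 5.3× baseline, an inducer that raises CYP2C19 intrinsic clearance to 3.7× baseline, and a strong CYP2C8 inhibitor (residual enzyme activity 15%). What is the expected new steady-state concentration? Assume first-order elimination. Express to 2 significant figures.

16 μg/mL

The CYP2C9 pathway (23% of clearance) increases to 5.3× activity: 0.23 × 5.3 = 1.219.
The CYP2C19 pathway (9% of clearance) rises to 3.7× activity: 0.09 × 3.7 = 0.333.
The CYP2C8 pathway (37% of clearance) is reduced to 0.15× activity: 0.37 × 0.15 = 0.0555.
The remaining 31% of clearance is unaffected.
New clearance relative to baseline: 1.219 + 0.333 + 0.0555 + 0.31 = 1.9175.
Steady-state concentration ∝ 1/CL: new value = 30.9 / 1.9175 = 16 μg/mL.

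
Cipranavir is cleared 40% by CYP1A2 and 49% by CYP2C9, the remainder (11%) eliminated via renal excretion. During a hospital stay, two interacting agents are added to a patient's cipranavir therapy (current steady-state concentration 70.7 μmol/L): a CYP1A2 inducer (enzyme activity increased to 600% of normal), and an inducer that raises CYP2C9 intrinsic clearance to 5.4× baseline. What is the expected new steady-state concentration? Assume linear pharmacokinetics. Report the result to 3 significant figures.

13.7 μmol/L

CYP1A2: 0.4 × 6 = 2.4
CYP2C9: 0.49 × 5.4 = 2.646
Other: 0.11 (unchanged)
Relative clearance = 2.4 + 2.646 + 0.11 = 5.156.
Steady-state concentration ∝ 1/CL: new value = 70.7 / 5.156 = 13.7 μmol/L.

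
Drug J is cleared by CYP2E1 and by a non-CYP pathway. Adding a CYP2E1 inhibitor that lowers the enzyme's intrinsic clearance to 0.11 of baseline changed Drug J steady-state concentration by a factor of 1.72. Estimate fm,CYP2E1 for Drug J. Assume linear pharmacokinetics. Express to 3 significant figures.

0.470

CL'/CL = 1 / 1.72 = 0.5814
0.11·fm + (1 − fm) = 0.5814
fm = (0.5814 − 1) / (0.11 − 1) = 0.470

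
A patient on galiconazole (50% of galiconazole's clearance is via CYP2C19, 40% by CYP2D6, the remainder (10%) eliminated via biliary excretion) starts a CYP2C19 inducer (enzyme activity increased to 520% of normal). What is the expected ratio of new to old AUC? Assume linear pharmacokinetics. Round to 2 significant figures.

0.32

The CYP2C19 pathway (50% of clearance) rises to 5.2× activity: 0.5 × 5.2 = 2.6.
CYP2D6 (40%) and the residual 10% are unaffected.
Relative clearance = 2.6 + 0.4 + 0.1 = 3.1.
AUC ratio = CL_old/CL_new = 1 / 3.1 = 0.32.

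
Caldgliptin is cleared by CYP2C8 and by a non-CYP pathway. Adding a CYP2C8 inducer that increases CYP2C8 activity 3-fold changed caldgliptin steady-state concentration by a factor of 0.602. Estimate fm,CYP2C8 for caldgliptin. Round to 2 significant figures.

CL'/CL = 1 / 0.602 = 1.661
3·fm + (1 − fm) = 1.661
fm = (1.661 − 1) / (3 − 1) = 0.33

0.33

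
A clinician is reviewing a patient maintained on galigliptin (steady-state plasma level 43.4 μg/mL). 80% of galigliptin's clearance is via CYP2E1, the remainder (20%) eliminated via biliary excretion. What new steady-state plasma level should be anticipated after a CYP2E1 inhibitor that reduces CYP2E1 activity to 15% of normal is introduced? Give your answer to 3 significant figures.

CYP2E1: 0.8 × 0.15 = 0.12
Other: 0.2 (unchanged)
CL_new/CL_old = 0.12 + 0.2 = 0.32.
Steady-state plasma level ∝ 1/CL, so new value = 43.4 / 0.32 = 136 μg/mL.

136 μg/mL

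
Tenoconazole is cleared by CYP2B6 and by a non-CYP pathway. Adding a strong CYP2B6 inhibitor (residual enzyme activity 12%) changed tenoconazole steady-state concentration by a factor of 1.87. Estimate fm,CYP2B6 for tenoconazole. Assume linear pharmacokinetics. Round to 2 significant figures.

0.53

Write x for the fraction cleared via CYP2B6. The observed steady-state concentration change means clearance fell to 1/1.87 = 0.5348 of baseline.
Setting x·0.12 + (1 − x) = 0.5348 and solving: x = (0.5348 − 1)/(0.12 − 1) = 0.53.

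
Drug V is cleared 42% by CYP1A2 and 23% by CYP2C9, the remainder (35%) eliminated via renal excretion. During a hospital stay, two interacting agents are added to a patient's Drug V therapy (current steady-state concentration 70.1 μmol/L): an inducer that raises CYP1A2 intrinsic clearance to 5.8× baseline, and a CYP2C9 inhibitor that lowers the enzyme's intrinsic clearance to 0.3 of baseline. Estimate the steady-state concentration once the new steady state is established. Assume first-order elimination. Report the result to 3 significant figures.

24.6 μmol/L

CYP1A2: 0.42 × 5.8 = 2.436
CYP2C9: 0.23 × 0.3 = 0.069
Other: 0.35 (unchanged)
CL_new/CL_old = 2.436 + 0.069 + 0.35 = 2.855.
Steady-state concentration ∝ 1/CL: new value = 70.1 / 2.855 = 24.6 μmol/L.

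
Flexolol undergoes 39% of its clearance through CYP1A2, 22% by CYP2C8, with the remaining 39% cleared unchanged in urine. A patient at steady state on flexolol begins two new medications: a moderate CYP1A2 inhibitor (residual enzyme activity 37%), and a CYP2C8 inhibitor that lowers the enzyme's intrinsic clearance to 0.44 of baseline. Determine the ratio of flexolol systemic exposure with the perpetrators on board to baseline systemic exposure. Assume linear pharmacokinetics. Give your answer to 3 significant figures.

The CYP1A2 pathway (39% of clearance) drops to 0.37× activity: 0.39 × 0.37 = 0.1443.
The CYP2C8 pathway (22% of clearance) drops to 0.44× activity: 0.22 × 0.44 = 0.0968.
The remaining 39% of clearance is unaffected.
CL_new/CL_old = 0.1443 + 0.0968 + 0.39 = 0.6311.
Systemic exposure ∝ 1/CL: fold-change = 1 / 0.6311 = 1.58.

1.58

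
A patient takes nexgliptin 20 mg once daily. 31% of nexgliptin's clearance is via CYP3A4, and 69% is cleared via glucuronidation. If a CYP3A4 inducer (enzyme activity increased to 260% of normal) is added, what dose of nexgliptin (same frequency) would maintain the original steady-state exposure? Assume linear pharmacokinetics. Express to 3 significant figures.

The CYP3A4 pathway (31% of clearance) increases to 2.6× activity: 0.31 × 2.6 = 0.806.
Non-CYP routes (69%) are unchanged.
Relative clearance = 0.806 + 0.69 = 1.496.
Exposure is unchanged when dose changes in proportion to clearance. New dose = 20 mg × 1.496 = 29.9 mg.

29.9 mg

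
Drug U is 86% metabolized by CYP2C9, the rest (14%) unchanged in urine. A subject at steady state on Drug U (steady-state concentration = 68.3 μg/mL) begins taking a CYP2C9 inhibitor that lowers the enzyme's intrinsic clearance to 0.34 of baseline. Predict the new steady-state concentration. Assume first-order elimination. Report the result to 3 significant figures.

The CYP2C9 pathway (86% of clearance) falls to 0.34× activity: 0.86 × 0.34 = 0.2924.
The remaining 14% of clearance is unaffected.
New clearance relative to baseline: 0.2924 + 0.14 = 0.4324.
New steady-state concentration = baseline ÷ relative clearance = 68.3 / 0.4324 = 158 μg/mL.

158 μg/mL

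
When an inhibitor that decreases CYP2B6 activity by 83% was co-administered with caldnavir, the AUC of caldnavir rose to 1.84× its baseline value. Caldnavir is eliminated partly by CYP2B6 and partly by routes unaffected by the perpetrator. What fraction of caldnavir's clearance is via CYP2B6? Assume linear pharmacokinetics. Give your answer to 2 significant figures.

CL'/CL = 1 / 1.84 = 0.5435
0.17·fm + (1 − fm) = 0.5435
fm = (0.5435 − 1) / (0.17 − 1) = 0.55

0.55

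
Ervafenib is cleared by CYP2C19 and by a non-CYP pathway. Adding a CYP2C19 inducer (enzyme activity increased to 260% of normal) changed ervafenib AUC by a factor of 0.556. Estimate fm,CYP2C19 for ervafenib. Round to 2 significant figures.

CL'/CL = 1 / 0.556 = 1.799
2.6·fm + (1 − fm) = 1.799
fm = (1.799 − 1) / (2.6 − 1) = 0.50

0.50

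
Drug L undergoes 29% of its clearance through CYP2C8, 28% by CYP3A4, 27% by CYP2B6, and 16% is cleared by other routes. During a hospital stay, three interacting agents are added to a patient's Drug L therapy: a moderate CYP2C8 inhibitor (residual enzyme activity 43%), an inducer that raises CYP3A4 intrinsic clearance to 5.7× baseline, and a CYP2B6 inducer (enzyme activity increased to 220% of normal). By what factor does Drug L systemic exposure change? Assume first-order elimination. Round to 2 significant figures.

0.40

CYP2C8: 0.29 × 0.43 = 0.1247
CYP3A4: 0.28 × 5.7 = 1.596
CYP2B6: 0.27 × 2.2 = 0.594
Other: 0.16 (unchanged)
New clearance relative to baseline: 0.1247 + 1.596 + 0.594 + 0.16 = 2.4747.
Because systemic exposure varies inversely with clearance, the combined effect is 1 / 2.4747 = 0.40.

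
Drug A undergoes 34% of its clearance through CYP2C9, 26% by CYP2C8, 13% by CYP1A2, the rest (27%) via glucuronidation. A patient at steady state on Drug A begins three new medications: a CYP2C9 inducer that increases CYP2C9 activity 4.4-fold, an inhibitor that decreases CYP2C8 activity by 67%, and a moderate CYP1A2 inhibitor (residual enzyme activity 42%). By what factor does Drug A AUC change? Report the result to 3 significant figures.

0.525

CYP2C9: 0.34 × 4.4 = 1.496
CYP2C8: 0.26 × 0.33 = 0.0858
CYP1A2: 0.13 × 0.42 = 0.0546
Other: 0.27 (unchanged)
New clearance relative to baseline: 1.496 + 0.0858 + 0.0546 + 0.27 = 1.9064.
Net AUC ratio = 1 / 1.9064 = 0.525.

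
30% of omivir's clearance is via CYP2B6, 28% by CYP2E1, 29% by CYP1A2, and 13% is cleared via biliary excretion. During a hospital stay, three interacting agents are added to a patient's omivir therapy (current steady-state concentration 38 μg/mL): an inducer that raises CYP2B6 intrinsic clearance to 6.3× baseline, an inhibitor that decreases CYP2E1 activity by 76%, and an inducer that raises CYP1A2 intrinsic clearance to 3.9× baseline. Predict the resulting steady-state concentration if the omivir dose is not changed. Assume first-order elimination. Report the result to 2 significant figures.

12 μg/mL

The CYP2B6 pathway (30% of clearance) increases to 6.3× activity: 0.3 × 6.3 = 1.89.
The CYP2E1 pathway (28% of clearance) falls to 0.24× activity: 0.28 × 0.24 = 0.0672.
The CYP1A2 pathway (29% of clearance) increases to 3.9× activity: 0.29 × 3.9 = 1.131.
Non-CYP routes (13%) are unchanged.
CL_new/CL_old = 1.89 + 0.0672 + 1.131 + 0.13 = 3.2182.
Steady-state concentration ∝ 1/CL: new value = 38 / 3.2182 = 12 μg/mL.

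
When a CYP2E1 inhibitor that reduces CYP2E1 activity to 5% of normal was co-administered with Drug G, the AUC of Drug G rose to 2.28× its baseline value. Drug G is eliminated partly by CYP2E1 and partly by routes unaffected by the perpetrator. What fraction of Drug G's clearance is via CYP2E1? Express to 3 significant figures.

Call the CYP2E1 fraction fm. After the interaction, CL_new/CL_old = fm × 0.05 + (1 − fm).
AUC ratio = 1 / (new CL fraction), so new CL fraction = 1 / 2.28 = 0.4386.
fm × 0.05 + 1 − fm = 0.4386  ⇒  fm × (0.05 − 1) = −0.5614  ⇒  fm = 0.591.

0.591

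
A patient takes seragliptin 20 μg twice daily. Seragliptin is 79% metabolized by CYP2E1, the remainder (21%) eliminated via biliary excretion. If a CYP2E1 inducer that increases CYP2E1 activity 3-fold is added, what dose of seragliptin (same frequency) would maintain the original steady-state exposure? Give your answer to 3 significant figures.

51.6 μg

The CYP2E1 pathway (79% of clearance) increases to 3× activity: 0.79 × 3 = 2.37.
Non-CYP routes (21%) are unchanged.
New clearance relative to baseline: 2.37 + 0.21 = 2.58.
Css,avg = (dose rate)/CL, so holding Css fixed requires dose ∝ CL: 20 × 2.58 = 51.6 μg.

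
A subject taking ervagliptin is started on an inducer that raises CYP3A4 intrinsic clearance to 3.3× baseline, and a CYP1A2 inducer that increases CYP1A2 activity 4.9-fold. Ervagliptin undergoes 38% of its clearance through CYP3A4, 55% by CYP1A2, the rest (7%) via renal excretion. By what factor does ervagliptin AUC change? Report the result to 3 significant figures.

0.249

CYP3A4: 0.38 × 3.3 = 1.254
CYP1A2: 0.55 × 4.9 = 2.695
Other: 0.07 (unchanged)
New clearance relative to baseline: 1.254 + 2.695 + 0.07 = 4.019.
Because AUC varies inversely with clearance, the combined effect is 1 / 4.019 = 0.249.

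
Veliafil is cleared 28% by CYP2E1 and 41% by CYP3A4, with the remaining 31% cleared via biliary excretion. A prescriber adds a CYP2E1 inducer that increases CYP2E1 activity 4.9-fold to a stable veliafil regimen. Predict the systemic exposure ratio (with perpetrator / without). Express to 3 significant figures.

The CYP2E1 pathway (28% of clearance) increases to 4.9× activity: 0.28 × 4.9 = 1.372.
CYP3A4 (41%) and the residual 31% are unaffected.
Relative clearance = 1.372 + 0.41 + 0.31 = 2.092.
Systemic exposure ratio = CL_old/CL_new = 1 / 2.092 = 0.478.

0.478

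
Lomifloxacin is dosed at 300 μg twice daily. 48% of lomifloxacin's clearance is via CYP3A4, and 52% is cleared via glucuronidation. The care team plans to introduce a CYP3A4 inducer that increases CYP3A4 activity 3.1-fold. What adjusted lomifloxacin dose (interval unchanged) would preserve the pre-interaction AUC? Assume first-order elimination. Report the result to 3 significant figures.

The CYP3A4 pathway (48% of clearance) rises to 3.1× activity: 0.48 × 3.1 = 1.488.
The remaining 52% of clearance is unaffected.
New clearance relative to baseline: 1.488 + 0.52 = 2.008.
Css,avg = (dose rate)/CL, so holding Css fixed requires dose ∝ CL: 300 × 2.008 = 602 μg.

602 μg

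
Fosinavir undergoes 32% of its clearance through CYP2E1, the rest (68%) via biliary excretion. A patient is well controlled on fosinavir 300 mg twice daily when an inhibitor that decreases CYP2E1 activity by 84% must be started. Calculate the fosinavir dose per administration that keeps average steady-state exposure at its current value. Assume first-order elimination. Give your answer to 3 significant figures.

The CYP2E1 pathway (32% of clearance) is reduced to 0.16× activity: 0.32 × 0.16 = 0.0512.
Non-CYP routes (68%) are unchanged.
Relative clearance = 0.0512 + 0.68 = 0.7312.
To maintain the same steady-state level, dose must scale with clearance: new dose = 300 × 0.7312 = 219 mg.

219 mg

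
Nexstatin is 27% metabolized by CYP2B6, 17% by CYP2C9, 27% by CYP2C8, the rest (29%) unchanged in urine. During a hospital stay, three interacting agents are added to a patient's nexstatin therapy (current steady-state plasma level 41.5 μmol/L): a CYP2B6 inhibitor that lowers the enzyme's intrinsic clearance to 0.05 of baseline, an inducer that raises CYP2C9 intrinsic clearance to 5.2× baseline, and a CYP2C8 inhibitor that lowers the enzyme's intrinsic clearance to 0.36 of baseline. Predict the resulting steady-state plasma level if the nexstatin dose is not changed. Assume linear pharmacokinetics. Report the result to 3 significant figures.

The CYP2B6 pathway (27% of clearance) falls to 0.05× activity: 0.27 × 0.05 = 0.0135.
The CYP2C9 pathway (17% of clearance) is boosted to 5.2× activity: 0.17 × 5.2 = 0.884.
The CYP2C8 pathway (27% of clearance) drops to 0.36× activity: 0.27 × 0.36 = 0.0972.
The remaining 29% of clearance is unaffected.
New clearance relative to baseline: 0.0135 + 0.884 + 0.0972 + 0.29 = 1.2847.
New steady-state plasma level = 41.5 / 1.2847 = 32.3 μmol/L (concentration scales inversely with clearance).

32.3 μmol/L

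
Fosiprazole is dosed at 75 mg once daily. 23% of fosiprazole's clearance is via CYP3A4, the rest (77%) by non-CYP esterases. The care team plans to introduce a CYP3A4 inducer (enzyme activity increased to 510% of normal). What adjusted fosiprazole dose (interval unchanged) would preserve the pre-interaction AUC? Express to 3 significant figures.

The CYP3A4 pathway (23% of clearance) is boosted to 5.1× activity: 0.23 × 5.1 = 1.173.
The remaining 77% of clearance is unaffected.
CL_new/CL_old = 1.173 + 0.77 = 1.943.
To maintain the same steady-state level, dose must scale with clearance: new dose = 75 × 1.943 = 146 mg.

146 mg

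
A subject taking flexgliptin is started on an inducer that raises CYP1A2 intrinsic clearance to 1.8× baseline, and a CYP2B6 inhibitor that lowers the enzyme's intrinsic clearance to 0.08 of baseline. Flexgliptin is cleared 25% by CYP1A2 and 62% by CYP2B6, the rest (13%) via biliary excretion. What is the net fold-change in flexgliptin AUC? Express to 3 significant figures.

1.59

The CYP1A2 pathway (25% of clearance) increases to 1.8× activity: 0.25 × 1.8 = 0.45.
The CYP2B6 pathway (62% of clearance) is reduced to 0.08× activity: 0.62 × 0.08 = 0.0496.
The remaining 13% of clearance is unaffected.
Relative clearance = 0.45 + 0.0496 + 0.13 = 0.6296.
Net AUC ratio = 1 / 0.6296 = 1.59.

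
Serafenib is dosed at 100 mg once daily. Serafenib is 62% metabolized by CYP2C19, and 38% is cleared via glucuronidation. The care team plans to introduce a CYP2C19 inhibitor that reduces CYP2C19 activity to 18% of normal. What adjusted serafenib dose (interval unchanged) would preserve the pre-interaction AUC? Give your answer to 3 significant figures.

The CYP2C19 pathway (62% of clearance) is reduced to 0.18× activity: 0.62 × 0.18 = 0.1116.
Non-CYP routes (38%) are unchanged.
Relative clearance = 0.1116 + 0.38 = 0.4916.
Exposure is unchanged when dose changes in proportion to clearance. New dose = 100 mg × 0.4916 = 49.2 mg.

49.2 mg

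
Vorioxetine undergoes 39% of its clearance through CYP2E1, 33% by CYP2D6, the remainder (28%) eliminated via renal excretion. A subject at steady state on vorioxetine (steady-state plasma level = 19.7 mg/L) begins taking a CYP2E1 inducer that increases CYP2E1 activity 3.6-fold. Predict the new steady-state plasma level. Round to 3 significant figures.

The CYP2E1 pathway (39% of clearance) increases to 3.6× activity: 0.39 × 3.6 = 1.404.
CYP2D6 (33%) and the residual 28% are unaffected.
CL_new/CL_old = 1.404 + 0.33 + 0.28 = 2.014.
New steady-state plasma level = baseline ÷ relative clearance = 19.7 / 2.014 = 9.78 mg/L.

9.78 mg/L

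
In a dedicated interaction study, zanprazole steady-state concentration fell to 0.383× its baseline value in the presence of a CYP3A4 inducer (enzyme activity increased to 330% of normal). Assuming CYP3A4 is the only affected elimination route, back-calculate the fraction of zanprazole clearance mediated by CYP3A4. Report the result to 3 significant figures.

0.700

Let x = fm,CYP3A4. Because steady-state concentration ∝ 1/CL, relative clearance rose to 1/0.383 = 2.611.
Only the CYP3A4 route changed, so 2.611 = x·3.3 + (1 − x), giving x = 0.700.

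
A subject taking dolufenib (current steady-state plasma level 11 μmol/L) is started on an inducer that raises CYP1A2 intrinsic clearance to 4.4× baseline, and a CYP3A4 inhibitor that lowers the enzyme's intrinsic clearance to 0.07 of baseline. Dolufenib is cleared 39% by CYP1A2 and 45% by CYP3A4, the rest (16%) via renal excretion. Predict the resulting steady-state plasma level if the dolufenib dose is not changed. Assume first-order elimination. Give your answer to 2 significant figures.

5.8 μmol/L

The CYP1A2 pathway (39% of clearance) is boosted to 4.4× activity: 0.39 × 4.4 = 1.716.
The CYP3A4 pathway (45% of clearance) is reduced to 0.07× activity: 0.45 × 0.07 = 0.0315.
Non-CYP routes (16%) are unchanged.
CL_new/CL_old = 1.716 + 0.0315 + 0.16 = 1.9075.
Steady-state plasma level ∝ 1/CL: new value = 11 / 1.9075 = 5.8 μmol/L.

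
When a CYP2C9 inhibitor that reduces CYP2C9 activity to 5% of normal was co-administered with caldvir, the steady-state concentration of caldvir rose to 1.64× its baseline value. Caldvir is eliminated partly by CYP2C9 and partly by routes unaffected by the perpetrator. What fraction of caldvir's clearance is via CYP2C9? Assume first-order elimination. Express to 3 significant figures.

0.411

CL'/CL = 1 / 1.64 = 0.6098
0.05·fm + (1 − fm) = 0.6098
fm = (0.6098 − 1) / (0.05 − 1) = 0.411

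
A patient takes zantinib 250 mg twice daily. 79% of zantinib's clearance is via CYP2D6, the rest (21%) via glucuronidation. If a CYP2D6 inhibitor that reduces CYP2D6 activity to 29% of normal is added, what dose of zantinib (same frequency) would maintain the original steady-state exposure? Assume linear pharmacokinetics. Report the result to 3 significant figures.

The CYP2D6 pathway (79% of clearance) drops to 0.29× activity: 0.79 × 0.29 = 0.2291.
Non-CYP routes (21%) are unchanged.
CL_new/CL_old = 0.2291 + 0.21 = 0.4391.
Exposure is unchanged when dose changes in proportion to clearance. New dose = 250 mg × 0.4391 = 110 mg.

110 mg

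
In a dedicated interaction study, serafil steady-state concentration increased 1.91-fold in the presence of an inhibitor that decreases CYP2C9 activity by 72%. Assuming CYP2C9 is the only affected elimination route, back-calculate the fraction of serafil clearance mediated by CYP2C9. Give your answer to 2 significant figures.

0.66

CL'/CL = 1 / 1.91 = 0.5236
0.28·fm + (1 − fm) = 0.5236
fm = (0.5236 − 1) / (0.28 − 1) = 0.66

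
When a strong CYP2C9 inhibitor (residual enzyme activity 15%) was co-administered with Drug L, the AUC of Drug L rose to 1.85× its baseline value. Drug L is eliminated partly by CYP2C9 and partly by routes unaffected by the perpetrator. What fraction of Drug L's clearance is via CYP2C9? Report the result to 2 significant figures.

0.54

Let fm be the CYP2C9 fraction. New clearance relative to baseline = fm × 0.15 + (1 − fm).
AUC ratio = 1 / (new CL fraction), so new CL fraction = 1 / 1.85 = 0.5405.
fm × 0.15 + 1 − fm = 0.5405  ⇒  fm × (0.15 − 1) = −0.4595  ⇒  fm = 0.54.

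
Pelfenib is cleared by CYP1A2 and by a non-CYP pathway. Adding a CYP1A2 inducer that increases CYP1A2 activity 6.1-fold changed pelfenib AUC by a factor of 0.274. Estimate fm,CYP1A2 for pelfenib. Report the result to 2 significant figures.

Write x for the fraction cleared via CYP1A2. The observed AUC change means clearance rose to 1/0.274 = 3.65 of baseline.
Only the CYP1A2 route changed, so 3.65 = x·6.1 + (1 − x), giving x = 0.52.

0.52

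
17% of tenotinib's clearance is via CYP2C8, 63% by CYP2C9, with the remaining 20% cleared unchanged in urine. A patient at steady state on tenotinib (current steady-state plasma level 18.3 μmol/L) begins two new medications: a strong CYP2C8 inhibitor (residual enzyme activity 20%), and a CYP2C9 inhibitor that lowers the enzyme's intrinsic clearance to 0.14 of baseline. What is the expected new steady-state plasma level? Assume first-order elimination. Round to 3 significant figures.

56.8 μmol/L

CYP2C8: 0.17 × 0.2 = 0.034
CYP2C9: 0.63 × 0.14 = 0.0882
Other: 0.2 (unchanged)
CL_new/CL_old = 0.034 + 0.0882 + 0.2 = 0.3222.
Dividing the baseline by the relative clearance: 18.3 / 0.3222 = 56.8 μmol/L.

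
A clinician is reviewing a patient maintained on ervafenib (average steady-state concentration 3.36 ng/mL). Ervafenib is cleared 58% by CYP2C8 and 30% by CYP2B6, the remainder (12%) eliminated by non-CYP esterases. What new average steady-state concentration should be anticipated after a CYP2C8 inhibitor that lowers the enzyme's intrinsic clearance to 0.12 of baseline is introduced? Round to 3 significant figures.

CYP2C8: 0.58 × 0.12 = 0.0696
CYP2B6: 0.3 (unchanged)
Other: 0.12 (unchanged)
Relative clearance = 0.0696 + 0.3 + 0.12 = 0.4896.
With dosing unchanged, average steady-state concentration scales as 1/CL: 3.36 / 0.4896 = 6.86 ng/mL.

6.86 ng/mL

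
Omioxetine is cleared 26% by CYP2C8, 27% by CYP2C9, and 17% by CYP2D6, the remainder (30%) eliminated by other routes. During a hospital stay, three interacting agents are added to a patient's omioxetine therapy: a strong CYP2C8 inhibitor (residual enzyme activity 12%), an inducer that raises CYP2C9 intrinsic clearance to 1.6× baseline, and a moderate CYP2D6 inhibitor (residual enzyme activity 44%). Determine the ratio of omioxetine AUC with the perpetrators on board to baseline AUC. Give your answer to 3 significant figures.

1.19

CYP2C8: 0.26 × 0.12 = 0.0312
CYP2C9: 0.27 × 1.6 = 0.432
CYP2D6: 0.17 × 0.44 = 0.0748
Other: 0.3 (unchanged)
CL_new/CL_old = 0.0312 + 0.432 + 0.0748 + 0.3 = 0.838.
Because AUC varies inversely with clearance, the combined effect is 1 / 0.838 = 1.19.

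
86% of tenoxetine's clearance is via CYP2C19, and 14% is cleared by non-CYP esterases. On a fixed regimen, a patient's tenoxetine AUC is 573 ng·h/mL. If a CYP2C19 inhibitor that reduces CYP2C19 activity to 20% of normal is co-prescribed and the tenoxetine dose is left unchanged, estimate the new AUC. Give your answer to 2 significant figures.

1.8 × 10³ ng·h/mL

The CYP2C19 pathway (86% of clearance) falls to 0.2× activity: 0.86 × 0.2 = 0.172.
Non-CYP routes (14%) are unchanged.
New clearance relative to baseline: 0.172 + 0.14 = 0.312.
With dosing unchanged, AUC scales as 1/CL: 573 / 0.312 = 1.8 × 10³ ng·h/mL.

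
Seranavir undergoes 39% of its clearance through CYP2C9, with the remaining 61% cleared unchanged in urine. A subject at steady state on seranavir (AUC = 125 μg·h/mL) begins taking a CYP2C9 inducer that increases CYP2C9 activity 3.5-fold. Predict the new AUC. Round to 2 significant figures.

63 μg·h/mL

The CYP2C9 pathway (39% of clearance) increases to 3.5× activity: 0.39 × 3.5 = 1.365.
The remaining 61% of clearance is unaffected.
New clearance relative to baseline: 1.365 + 0.61 = 1.975.
New AUC = baseline ÷ relative clearance = 125 / 1.975 = 63 μg·h/mL.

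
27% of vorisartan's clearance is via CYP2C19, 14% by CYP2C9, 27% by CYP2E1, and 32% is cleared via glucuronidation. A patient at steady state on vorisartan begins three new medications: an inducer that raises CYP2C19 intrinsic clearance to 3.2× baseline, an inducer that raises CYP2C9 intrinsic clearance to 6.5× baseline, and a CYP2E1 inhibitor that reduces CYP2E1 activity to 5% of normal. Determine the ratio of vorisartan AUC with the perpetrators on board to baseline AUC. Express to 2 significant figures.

0.47

The CYP2C19 pathway (27% of clearance) increases to 3.2× activity: 0.27 × 3.2 = 0.864.
The CYP2C9 pathway (14% of clearance) increases to 6.5× activity: 0.14 × 6.5 = 0.91.
The CYP2E1 pathway (27% of clearance) falls to 0.05× activity: 0.27 × 0.05 = 0.0135.
The remaining 32% of clearance is unaffected.
New clearance relative to baseline: 0.864 + 0.91 + 0.0135 + 0.32 = 2.1075.
Because AUC varies inversely with clearance, the combined effect is 1 / 2.1075 = 0.47.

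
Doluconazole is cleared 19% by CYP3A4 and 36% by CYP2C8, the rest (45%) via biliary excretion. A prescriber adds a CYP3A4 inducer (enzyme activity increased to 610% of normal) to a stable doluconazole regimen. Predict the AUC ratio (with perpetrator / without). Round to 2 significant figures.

0.51

The CYP3A4 pathway (19% of clearance) is boosted to 6.1× activity: 0.19 × 6.1 = 1.159.
CYP2C8 (36%) and the residual 45% are unaffected.
New clearance relative to baseline: 1.159 + 0.36 + 0.45 = 1.969.
Since AUC ∝ 1/CL, the ratio is 1 / 1.969 = 0.51.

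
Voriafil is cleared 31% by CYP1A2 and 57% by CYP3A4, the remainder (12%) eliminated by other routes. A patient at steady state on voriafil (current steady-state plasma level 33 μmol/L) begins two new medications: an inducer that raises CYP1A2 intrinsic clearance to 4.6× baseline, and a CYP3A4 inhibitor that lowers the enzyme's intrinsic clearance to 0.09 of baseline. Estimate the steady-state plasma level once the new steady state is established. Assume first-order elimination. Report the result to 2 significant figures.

21 μmol/L

CYP1A2: 0.31 × 4.6 = 1.426
CYP3A4: 0.57 × 0.09 = 0.0513
Other: 0.12 (unchanged)
CL_new/CL_old = 1.426 + 0.0513 + 0.12 = 1.5973.
New steady-state plasma level = 33 / 1.5973 = 21 μmol/L (concentration scales inversely with clearance).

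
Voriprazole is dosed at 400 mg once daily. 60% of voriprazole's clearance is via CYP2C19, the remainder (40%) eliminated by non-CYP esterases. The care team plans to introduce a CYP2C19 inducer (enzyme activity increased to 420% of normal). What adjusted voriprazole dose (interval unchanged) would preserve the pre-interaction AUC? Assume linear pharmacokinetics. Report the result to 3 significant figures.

1.17 × 10³ mg

CYP2C19: 0.6 × 4.2 = 2.52
Other: 0.4 (unchanged)
New clearance relative to baseline: 2.52 + 0.4 = 2.92.
Exposure is unchanged when dose changes in proportion to clearance. New dose = 400 mg × 2.92 = 1.17 × 10³ mg.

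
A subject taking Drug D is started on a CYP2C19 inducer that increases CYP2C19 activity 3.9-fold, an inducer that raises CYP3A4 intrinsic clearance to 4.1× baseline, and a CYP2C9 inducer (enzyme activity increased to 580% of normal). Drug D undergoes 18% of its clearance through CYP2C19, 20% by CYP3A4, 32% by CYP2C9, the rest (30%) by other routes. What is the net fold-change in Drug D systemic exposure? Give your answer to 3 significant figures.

CYP2C19: 0.18 × 3.9 = 0.702
CYP3A4: 0.2 × 4.1 = 0.82
CYP2C9: 0.32 × 5.8 = 1.856
Other: 0.3 (unchanged)
New clearance relative to baseline: 0.702 + 0.82 + 1.856 + 0.3 = 3.678.
Systemic exposure ∝ 1/CL: fold-change = 1 / 3.678 = 0.272.

0.272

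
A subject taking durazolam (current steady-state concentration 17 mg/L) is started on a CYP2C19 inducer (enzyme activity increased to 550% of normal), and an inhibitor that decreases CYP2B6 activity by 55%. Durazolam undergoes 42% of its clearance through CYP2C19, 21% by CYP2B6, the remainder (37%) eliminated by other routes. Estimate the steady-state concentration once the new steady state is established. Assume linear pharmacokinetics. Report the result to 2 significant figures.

6.1 mg/L

CYP2C19: 0.42 × 5.5 = 2.31
CYP2B6: 0.21 × 0.45 = 0.0945
Other: 0.37 (unchanged)
Relative clearance = 2.31 + 0.0945 + 0.37 = 2.7745.
Dividing the baseline by the relative clearance: 17 / 2.7745 = 6.1 mg/L.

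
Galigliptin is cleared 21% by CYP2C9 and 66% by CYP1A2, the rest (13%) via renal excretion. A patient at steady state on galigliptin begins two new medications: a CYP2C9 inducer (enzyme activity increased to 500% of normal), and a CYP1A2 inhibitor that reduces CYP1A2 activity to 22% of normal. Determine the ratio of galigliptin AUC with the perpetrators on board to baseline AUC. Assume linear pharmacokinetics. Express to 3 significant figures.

The CYP2C9 pathway (21% of clearance) is boosted to 5× activity: 0.21 × 5 = 1.05.
The CYP1A2 pathway (66% of clearance) falls to 0.22× activity: 0.66 × 0.22 = 0.1452.
Non-CYP routes (13%) are unchanged.
CL_new/CL_old = 1.05 + 0.1452 + 0.13 = 1.3252.
AUC ∝ 1/CL: fold-change = 1 / 1.3252 = 0.755.

0.755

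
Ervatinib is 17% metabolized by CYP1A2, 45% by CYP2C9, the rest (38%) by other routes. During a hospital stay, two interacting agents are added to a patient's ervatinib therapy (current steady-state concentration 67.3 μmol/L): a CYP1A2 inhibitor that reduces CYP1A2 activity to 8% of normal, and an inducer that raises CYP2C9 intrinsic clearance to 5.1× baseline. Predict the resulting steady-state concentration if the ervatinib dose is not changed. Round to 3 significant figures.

The CYP1A2 pathway (17% of clearance) is reduced to 0.08× activity: 0.17 × 0.08 = 0.0136.
The CYP2C9 pathway (45% of clearance) is boosted to 5.1× activity: 0.45 × 5.1 = 2.295.
The remaining 38% of clearance is unaffected.
Relative clearance = 0.0136 + 2.295 + 0.38 = 2.6886.
New steady-state concentration = 67.3 / 2.6886 = 25.0 μmol/L (concentration scales inversely with clearance).

25.0 μmol/L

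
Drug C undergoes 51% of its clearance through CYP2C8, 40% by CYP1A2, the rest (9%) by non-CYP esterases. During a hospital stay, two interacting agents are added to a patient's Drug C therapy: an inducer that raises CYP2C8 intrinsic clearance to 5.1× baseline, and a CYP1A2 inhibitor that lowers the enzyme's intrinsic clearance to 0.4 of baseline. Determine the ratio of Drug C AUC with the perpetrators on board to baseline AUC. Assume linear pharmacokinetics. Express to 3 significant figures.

0.351

The CYP2C8 pathway (51% of clearance) is boosted to 5.1× activity: 0.51 × 5.1 = 2.601.
The CYP1A2 pathway (40% of clearance) falls to 0.4× activity: 0.4 × 0.4 = 0.16.
The remaining 9% of clearance is unaffected.
New clearance relative to baseline: 2.601 + 0.16 + 0.09 = 2.851.
Because AUC varies inversely with clearance, the combined effect is 1 / 2.851 = 0.351.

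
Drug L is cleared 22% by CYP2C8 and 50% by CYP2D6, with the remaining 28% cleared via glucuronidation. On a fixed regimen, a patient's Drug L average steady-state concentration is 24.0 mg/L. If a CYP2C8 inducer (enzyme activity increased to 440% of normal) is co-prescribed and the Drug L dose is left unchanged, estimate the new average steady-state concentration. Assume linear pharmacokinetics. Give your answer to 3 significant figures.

CYP2C8: 0.22 × 4.4 = 0.968
CYP2D6: 0.5 (unchanged)
Other: 0.28 (unchanged)
Relative clearance = 0.968 + 0.5 + 0.28 = 1.748.
New average steady-state concentration = baseline ÷ relative clearance = 24.0 / 1.748 = 13.7 mg/L.

13.7 mg/L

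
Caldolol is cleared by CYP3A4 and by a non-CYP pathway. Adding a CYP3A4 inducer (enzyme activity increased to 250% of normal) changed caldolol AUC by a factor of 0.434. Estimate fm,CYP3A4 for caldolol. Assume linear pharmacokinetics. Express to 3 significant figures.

0.869

Let x = fm,CYP3A4. Because AUC ∝ 1/CL, relative clearance rose to 1/0.434 = 2.304.
Only the CYP3A4 route changed, so 2.304 = x·2.5 + (1 − x), giving x = 0.869.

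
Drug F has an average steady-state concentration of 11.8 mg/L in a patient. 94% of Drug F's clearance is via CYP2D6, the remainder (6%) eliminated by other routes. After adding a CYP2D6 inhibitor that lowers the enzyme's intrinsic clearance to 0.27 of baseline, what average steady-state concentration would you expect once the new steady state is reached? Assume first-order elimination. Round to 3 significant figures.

CYP2D6: 0.94 × 0.27 = 0.2538
Other: 0.06 (unchanged)
Relative clearance = 0.2538 + 0.06 = 0.3138.
Average steady-state concentration ∝ 1/CL, so new value = 11.8 / 0.3138 = 37.6 mg/L.

37.6 mg/L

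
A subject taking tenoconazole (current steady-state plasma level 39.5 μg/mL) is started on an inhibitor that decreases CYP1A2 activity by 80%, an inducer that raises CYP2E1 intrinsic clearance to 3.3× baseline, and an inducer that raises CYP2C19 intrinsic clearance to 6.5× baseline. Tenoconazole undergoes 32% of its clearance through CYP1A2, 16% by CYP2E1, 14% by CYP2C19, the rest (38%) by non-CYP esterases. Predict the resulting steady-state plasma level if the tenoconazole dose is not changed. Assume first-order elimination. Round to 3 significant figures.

CYP1A2: 0.32 × 0.2 = 0.064
CYP2E1: 0.16 × 3.3 = 0.528
CYP2C19: 0.14 × 6.5 = 0.91
Other: 0.38 (unchanged)
New clearance relative to baseline: 0.064 + 0.528 + 0.91 + 0.38 = 1.882.
Steady-state plasma level ∝ 1/CL: new value = 39.5 / 1.882 = 21.0 μg/mL.

21.0 μg/mL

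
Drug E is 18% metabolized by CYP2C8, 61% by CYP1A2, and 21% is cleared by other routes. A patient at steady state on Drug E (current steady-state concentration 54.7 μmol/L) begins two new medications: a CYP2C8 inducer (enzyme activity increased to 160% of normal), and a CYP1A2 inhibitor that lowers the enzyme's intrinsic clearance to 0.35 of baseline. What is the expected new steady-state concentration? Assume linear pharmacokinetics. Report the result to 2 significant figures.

The CYP2C8 pathway (18% of clearance) rises to 1.6× activity: 0.18 × 1.6 = 0.288.
The CYP1A2 pathway (61% of clearance) drops to 0.35× activity: 0.61 × 0.35 = 0.2135.
Non-CYP routes (21%) are unchanged.
CL_new/CL_old = 0.288 + 0.2135 + 0.21 = 0.7115.
New steady-state concentration = 54.7 / 0.7115 = 77 μmol/L (concentration scales inversely with clearance).

77 μmol/L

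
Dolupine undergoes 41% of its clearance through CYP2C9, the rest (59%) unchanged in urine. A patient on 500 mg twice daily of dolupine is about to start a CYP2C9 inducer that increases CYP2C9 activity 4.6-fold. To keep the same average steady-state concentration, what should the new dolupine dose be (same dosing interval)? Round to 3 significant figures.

The CYP2C9 pathway (41% of clearance) rises to 4.6× activity: 0.41 × 4.6 = 1.886.
The remaining 59% of clearance is unaffected.
CL_new/CL_old = 1.886 + 0.59 = 2.476.
Exposure is unchanged when dose changes in proportion to clearance. New dose = 500 mg × 2.476 = 1.24 × 10³ mg.

1.24 × 10³ mg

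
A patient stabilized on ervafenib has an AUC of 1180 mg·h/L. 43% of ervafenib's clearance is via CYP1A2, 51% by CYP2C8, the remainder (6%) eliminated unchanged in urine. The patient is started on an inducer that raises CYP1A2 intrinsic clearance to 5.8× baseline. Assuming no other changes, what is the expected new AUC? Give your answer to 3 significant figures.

385 mg·h/L

The CYP1A2 pathway (43% of clearance) rises to 5.8× activity: 0.43 × 5.8 = 2.494.
CYP2C8 (51%) and the residual 6% are unaffected.
CL_new/CL_old = 2.494 + 0.51 + 0.06 = 3.064.
New AUC = baseline ÷ relative clearance = 1180 / 3.064 = 385 mg·h/L.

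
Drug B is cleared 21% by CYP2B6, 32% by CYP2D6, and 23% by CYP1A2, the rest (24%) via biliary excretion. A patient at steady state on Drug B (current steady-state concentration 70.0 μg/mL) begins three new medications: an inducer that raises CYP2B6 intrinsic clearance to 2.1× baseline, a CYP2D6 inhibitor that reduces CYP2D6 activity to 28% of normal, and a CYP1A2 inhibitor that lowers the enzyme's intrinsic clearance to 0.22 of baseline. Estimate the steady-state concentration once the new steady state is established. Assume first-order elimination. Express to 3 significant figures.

The CYP2B6 pathway (21% of clearance) increases to 2.1× activity: 0.21 × 2.1 = 0.441.
The CYP2D6 pathway (32% of clearance) drops to 0.28× activity: 0.32 × 0.28 = 0.0896.
The CYP1A2 pathway (23% of clearance) is reduced to 0.22× activity: 0.23 × 0.22 = 0.0506.
The remaining 24% of clearance is unaffected.
CL_new/CL_old = 0.441 + 0.0896 + 0.0506 + 0.24 = 0.8212.
New steady-state concentration = 70.0 / 0.8212 = 85.2 μg/mL (concentration scales inversely with clearance).

85.2 μg/mL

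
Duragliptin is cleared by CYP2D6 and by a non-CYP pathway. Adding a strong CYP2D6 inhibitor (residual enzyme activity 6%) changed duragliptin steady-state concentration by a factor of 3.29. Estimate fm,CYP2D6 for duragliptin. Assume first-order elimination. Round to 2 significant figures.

0.74

Let fm be the CYP2D6 fraction. New clearance relative to baseline = fm × 0.06 + (1 − fm).
Steady-state concentration ratio = 1 / (new CL fraction), so new CL fraction = 1 / 3.29 = 0.304.
fm × 0.06 + 1 − fm = 0.304  ⇒  fm × (0.06 − 1) = −0.696  ⇒  fm = 0.74.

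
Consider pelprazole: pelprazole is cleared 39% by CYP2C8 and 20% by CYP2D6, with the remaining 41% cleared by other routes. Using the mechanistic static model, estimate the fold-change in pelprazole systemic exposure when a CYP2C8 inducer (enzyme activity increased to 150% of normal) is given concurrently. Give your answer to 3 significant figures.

0.837

CYP2C8: 0.39 × 1.5 = 0.585
CYP2D6: 0.2 (unchanged)
Other: 0.41 (unchanged)
New clearance relative to baseline: 0.585 + 0.2 + 0.41 = 1.195.
Systemic exposure ratio = CL_old/CL_new = 1 / 1.195 = 0.837.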